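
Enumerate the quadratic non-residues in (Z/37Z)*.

Square k = 1,…,18 (k and 37−k give the same square):
1²=1, 2²=4, 3²=9, 4²=16, 5²=25, 6²=36, 7²≡12, 8²≡27, 9²≡7, 10²≡26, 11²≡10, 12²≡33, 13²≡21, 14²≡11, 15²≡3, 16²≡34, 17²≡30, 18²≡28 (mod 37).
The residues are {1, 3, 4, 7, 9, 10, 11, 12, 16, 21, 25, 26, 27, 28, 30, 33, 34, 36}; the non-residues are the remaining 18 nonzero classes.

2,5,6,8,13,14,15,17,18,19,20,22,23,24,29,31,32,35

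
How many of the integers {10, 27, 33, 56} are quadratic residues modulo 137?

1

(10/137) = -1 → non-residue.
(27/137) = -1 → non-residue.
(33/137) = -1 → non-residue.
(56/137) = +1 → QR.
Total quadratic residues among the 4: 1.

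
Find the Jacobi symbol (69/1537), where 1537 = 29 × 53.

-1

Reciprocity: 69 ≡ 1 and 1537 ≡ 1 (mod 4), so (69/1537) = +(1537/69).
Reduce top mod 69: now compute (19/69).
Reciprocity: 19 ≡ 3 and 69 ≡ 1 (mod 4), so (19/69) = +(69/19).
Reduce top mod 19: now compute (12/19).
Pull out 2^2: since 19 ≡ 3 (mod 8), (2/19) = -1, so (2/19)^2 = +1.
Reciprocity: 3 ≡ 3 and 19 ≡ 3 (mod 4), so (3/19) = −(19/3).
Reduce top mod 3: now compute (1/3).
Reached (1/3) = 1. Collecting the sign flips along the way, the symbol is -1.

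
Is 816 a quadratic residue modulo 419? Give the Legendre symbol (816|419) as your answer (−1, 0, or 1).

-1

First reduce: 816 ≡ 397 (mod 419).
Reciprocity: 397 ≡ 1 and 419 ≡ 3 (mod 4), so (397/419) = +(419/397).
Reduce top mod 397: now compute (22/397).
Pull out 2: since 397 ≡ 5 (mod 8), (2/397) = -1.
Reciprocity: 11 ≡ 3 and 397 ≡ 1 (mod 4), so (11/397) = +(397/11).
Reduce top mod 11: now compute (1/11).
Reached (1/11) = 1. Collecting the sign flips along the way, the symbol is -1.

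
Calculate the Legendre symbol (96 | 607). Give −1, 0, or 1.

Pull out 2^5: since 607 ≡ 7 (mod 8), (2/607) = +1, so (2/607)^5 = +1.
Reciprocity: 3 ≡ 3 and 607 ≡ 3 (mod 4), so (3/607) = −(607/3).
Reduce top mod 3: now compute (1/3).
Reached (1/3) = 1. Collecting the sign flips along the way, the symbol is -1.

-1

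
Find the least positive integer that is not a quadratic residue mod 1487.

(2/1487) = +1, so 2 is a residue.
(3/1487) = +1, so 3 is a residue.
(4/1487) = +1, so 4 is a residue.
(5/1487) = −1, so 5 is the smallest positive non-residue mod 1487.

5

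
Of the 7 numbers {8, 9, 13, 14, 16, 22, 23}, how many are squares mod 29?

5

(8/29) = -1 → non-residue.
(9/29) = +1 → QR.
(13/29) = +1 → QR.
(14/29) = -1 → non-residue.
(16/29) = +1 → QR.
(22/29) = +1 → QR.
(23/29) = +1 → QR.
Total quadratic residues among the 7: 5.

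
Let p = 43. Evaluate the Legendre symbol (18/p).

-1

Euler's criterion: (18/43) ≡ 18^21 (mod 43).
18^2 ≡ 23 (mod 43)
18^4 ≡ 13 (mod 43)
18^8 ≡ 40 (mod 43)
18^16 ≡ 9 (mod 43)
18^21 = 18^(16+4+1) ≡ 42 (mod 43).
Result is 42 ≡ −1, so (18/43) = −1.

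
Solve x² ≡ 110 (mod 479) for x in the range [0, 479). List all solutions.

Since 479 ≡ 3 (mod 4), a square root of 110 is 110^((479+1)/4) = 110^120 mod 479.
Repeated squaring: 110^2≡125, 110^4≡297, 110^8≡73, 110^16≡60, 110^32≡247, 110^64≡176 (mod 479).
110^120 = 110^(64+32+16+8) ≡ 70 (mod 479).
Check: 70² = 4900 ≡ 110 (mod 479). The two roots are 70 and 409.

70, 409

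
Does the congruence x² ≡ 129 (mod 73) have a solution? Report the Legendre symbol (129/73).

-1

First reduce: 129 ≡ 56 (mod 73).
Pull out 2^3: since 73 ≡ 1 (mod 8), (2/73) = +1, so (2/73)^3 = +1.
Reciprocity: 7 ≡ 3 and 73 ≡ 1 (mod 4), so (7/73) = +(73/7).
Reduce top mod 7: now compute (3/7).
Reciprocity: 3 ≡ 3 and 7 ≡ 3 (mod 4), so (3/7) = −(7/3).
Reduce top mod 3: now compute (1/3).
Reached (1/3) = 1. Collecting the sign flips along the way, the symbol is -1.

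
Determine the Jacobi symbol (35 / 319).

-1

Reciprocity: 35 ≡ 3 and 319 ≡ 3 (mod 4), so (35/319) = −(319/35).
Reduce top mod 35: now compute (4/35).
Pull out 2^2: since 35 ≡ 3 (mod 8), (2/35) = -1, so (2/35)^2 = +1.
Reached (1/35) = 1. Collecting the sign flips along the way, the symbol is -1.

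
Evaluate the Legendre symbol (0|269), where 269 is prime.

0

Top reduces to 0: gcd > 1, so the symbol is 0.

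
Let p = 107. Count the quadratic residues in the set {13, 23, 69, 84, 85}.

(13/107) = +1 → QR.
(23/107) = +1 → QR.
(69/107) = +1 → QR.
(84/107) = -1 → non-residue.
(85/107) = +1 → QR.
Total quadratic residues among the 5: 4.

4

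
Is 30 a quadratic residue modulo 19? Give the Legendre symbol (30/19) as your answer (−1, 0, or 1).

1

Euler's criterion: (30/19) ≡ 11^9 (mod 19).
11^2 ≡ 7 (mod 19)
11^4 ≡ 11 (mod 19)
11^8 ≡ 7 (mod 19)
11^9 = 11^(8+1) ≡ 1 (mod 19).
Result is 1, so (30/19) = 1.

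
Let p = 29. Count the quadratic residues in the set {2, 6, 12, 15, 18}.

(2/29) = -1 → non-residue.
(6/29) = +1 → QR.
(12/29) = -1 → non-residue.
(15/29) = -1 → non-residue.
(18/29) = -1 → non-residue.
Total quadratic residues among the 5: 1.

1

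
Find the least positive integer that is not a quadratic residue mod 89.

(2/89) = +1, so 2 is a residue.
(3/89) = −1, so 3 is the smallest positive non-residue mod 89.

3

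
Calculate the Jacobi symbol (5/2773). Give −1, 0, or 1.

-1

Reciprocity: 5 ≡ 1 and 2773 ≡ 1 (mod 4), so (5/2773) = +(2773/5).
Reduce top mod 5: now compute (3/5).
Reciprocity: 3 ≡ 3 and 5 ≡ 1 (mod 4), so (3/5) = +(5/3).
Reduce top mod 3: now compute (2/3).
Pull out 2: since 3 ≡ 3 (mod 8), (2/3) = -1.
Reached (1/3) = 1. Collecting the sign flips along the way, the symbol is -1.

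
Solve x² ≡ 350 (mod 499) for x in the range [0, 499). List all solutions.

208, 291

Since 499 ≡ 3 (mod 4), a square root of 350 is 350^((499+1)/4) = 350^125 mod 499.
Repeated squaring: 350^2≡245, 350^4≡145, 350^8≡67, 350^16≡497, 350^32≡4, 350^64≡16 (mod 499).
350^125 = 350^(64+32+16+8+4+1) ≡ 291 (mod 499).
Check: 291² = 84681 ≡ 350 (mod 499). The two roots are 208 and 291.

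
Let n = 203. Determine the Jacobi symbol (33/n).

-1

Reciprocity: 33 ≡ 1 and 203 ≡ 3 (mod 4), so (33/203) = +(203/33).
Reduce top mod 33: now compute (5/33).
Reciprocity: 5 ≡ 1 and 33 ≡ 1 (mod 4), so (5/33) = +(33/5).
Reduce top mod 5: now compute (3/5).
Reciprocity: 3 ≡ 3 and 5 ≡ 1 (mod 4), so (3/5) = +(5/3).
Reduce top mod 3: now compute (2/3).
Pull out 2: since 3 ≡ 3 (mod 8), (2/3) = -1.
Reached (1/3) = 1. Collecting the sign flips along the way, the symbol is -1.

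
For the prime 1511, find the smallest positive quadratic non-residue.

(2/1511) = +1, so 2 is a residue.
(3/1511) = +1, so 3 is a residue.
(4/1511) = +1, so 4 is a residue.
(5/1511) = +1, so 5 is a residue.
(6/1511) = +1, so 6 is a residue.
(7/1511) = +1, so 7 is a residue.
(8/1511) = +1, so 8 is a residue.
(9/1511) = +1, so 9 is a residue.
(10/1511) = +1, so 10 is a residue.
(11/1511) = −1, so 11 is the smallest positive non-residue mod 1511.

11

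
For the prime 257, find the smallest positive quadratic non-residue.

3

(2/257) = +1, so 2 is a residue.
(3/257) = −1, so 3 is the smallest positive non-residue mod 257.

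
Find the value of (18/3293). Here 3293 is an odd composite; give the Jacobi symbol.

-1

Pull out 2: since 3293 ≡ 5 (mod 8), (2/3293) = -1.
Reciprocity: 9 ≡ 1 and 3293 ≡ 1 (mod 4), so (9/3293) = +(3293/9).
Reduce top mod 9: now compute (8/9).
Pull out 2^3: since 9 ≡ 1 (mod 8), (2/9) = +1, so (2/9)^3 = +1.
Reached (1/9) = 1. Collecting the sign flips along the way, the symbol is -1.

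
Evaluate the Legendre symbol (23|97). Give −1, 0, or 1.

Reciprocity: 23 ≡ 3 and 97 ≡ 1 (mod 4), so (23/97) = +(97/23).
Reduce top mod 23: now compute (5/23).
Reciprocity: 5 ≡ 1 and 23 ≡ 3 (mod 4), so (5/23) = +(23/5).
Reduce top mod 5: now compute (3/5).
Reciprocity: 3 ≡ 3 and 5 ≡ 1 (mod 4), so (3/5) = +(5/3).
Reduce top mod 3: now compute (2/3).
Pull out 2: since 3 ≡ 3 (mod 8), (2/3) = -1.
Reached (1/3) = 1. Collecting the sign flips along the way, the symbol is -1.

-1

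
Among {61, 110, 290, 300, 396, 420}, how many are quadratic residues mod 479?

(61/479) = +1 → QR.
(110/479) = +1 → QR.
(290/479) = -1 → non-residue.
(300/479) = +1 → QR.
(396/479) = +1 → QR.
(420/479) = +1 → QR.
Total quadratic residues among the 6: 5.

5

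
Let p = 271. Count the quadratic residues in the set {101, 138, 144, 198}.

(101/271) = -1 → non-residue.
(138/271) = +1 → QR.
(144/271) = +1 → QR.
(198/271) = +1 → QR.
Total quadratic residues among the 4: 3.

3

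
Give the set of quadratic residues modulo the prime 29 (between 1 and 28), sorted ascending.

Square k = 1,…,14 (k and 29−k give the same square):
1²=1, 2²=4, 3²=9, 4²=16, 5²=25, 6²≡7, 7²≡20, 8²≡6, 9²≡23, 10²≡13, 11²≡5, 12²≡28, 13²≡24, 14²≡22 (mod 29).
So the quadratic residues mod 29 are {1, 4, 5, 6, 7, 9, 13, 16, 20, 22, 23, 24, 25, 28}.

1 4 5 6 7 9 13 16 20 22 23 24 25 28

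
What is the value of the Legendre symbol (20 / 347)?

-1

Euler's criterion: (20/347) ≡ 20^173 (mod 347).
20^2 ≡ 53 (mod 347)
20^4 ≡ 33 (mod 347)
20^8 ≡ 48 (mod 347)
20^16 ≡ 222 (mod 347)
20^32 ≡ 10 (mod 347)
20^64 ≡ 100 (mod 347)
20^128 ≡ 284 (mod 347)
20^173 = 20^(128+32+8+4+1) ≡ 346 (mod 347).
Result is 346 ≡ −1, so (20/347) = −1.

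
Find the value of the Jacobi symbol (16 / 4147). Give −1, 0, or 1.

1

Pull out 2^4: since 4147 ≡ 3 (mod 8), (2/4147) = -1, so (2/4147)^4 = +1.
Reached (1/4147) = 1. Collecting the sign flips along the way, the symbol is +1.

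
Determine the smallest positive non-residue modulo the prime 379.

2

(2/379) = −1, so 2 is the smallest positive non-residue mod 379.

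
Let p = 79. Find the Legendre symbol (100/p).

1

First reduce: 100 ≡ 21 (mod 79).
Reciprocity: 21 ≡ 1 and 79 ≡ 3 (mod 4), so (21/79) = +(79/21).
Reduce top mod 21: now compute (16/21).
Pull out 2^4: since 21 ≡ 5 (mod 8), (2/21) = -1, so (2/21)^4 = +1.
Reached (1/21) = 1. Collecting the sign flips along the way, the symbol is +1.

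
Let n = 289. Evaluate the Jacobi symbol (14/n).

Pull out 2: since 289 ≡ 1 (mod 8), (2/289) = +1.
Reciprocity: 7 ≡ 3 and 289 ≡ 1 (mod 4), so (7/289) = +(289/7).
Reduce top mod 7: now compute (2/7).
Pull out 2: since 7 ≡ 7 (mod 8), (2/7) = +1.
Reached (1/7) = 1. Collecting the sign flips along the way, the symbol is +1.

1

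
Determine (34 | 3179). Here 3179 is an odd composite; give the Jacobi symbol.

0

Pull out 2: since 3179 ≡ 3 (mod 8), (2/3179) = -1.
Reciprocity: 17 ≡ 1 and 3179 ≡ 3 (mod 4), so (17/3179) = +(3179/17).
Reduce top mod 17: now compute (0/17).
Top reduces to 0: gcd > 1, so the symbol is 0.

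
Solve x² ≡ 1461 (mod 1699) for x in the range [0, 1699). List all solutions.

Since 1699 ≡ 3 (mod 4), a square root of 1461 is 1461^((1699+1)/4) = 1461^425 mod 1699.
Repeated squaring: 1461^2≡577, 1461^4≡1624, 1461^8≡528, 1461^16≡148, 1461^32≡1516, 1461^64≡1208, 1461^128≡1522, 1461^256≡747 (mod 1699).
1461^425 = 1461^(256+128+32+8+1) ≡ 938 (mod 1699).
Check: 938² = 879844 ≡ 1461 (mod 1699). The two roots are 761 and 938.

761, 938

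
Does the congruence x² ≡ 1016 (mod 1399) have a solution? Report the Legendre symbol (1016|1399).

-1

Pull out 2^3: since 1399 ≡ 7 (mod 8), (2/1399) = +1, so (2/1399)^3 = +1.
Reciprocity: 127 ≡ 3 and 1399 ≡ 3 (mod 4), so (127/1399) = −(1399/127).
Reduce top mod 127: now compute (2/127).
Pull out 2: since 127 ≡ 7 (mod 8), (2/127) = +1.
Reached (1/127) = 1. Collecting the sign flips along the way, the symbol is -1.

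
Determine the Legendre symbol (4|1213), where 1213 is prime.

1

Pull out 2^2: since 1213 ≡ 5 (mod 8), (2/1213) = -1, so (2/1213)^2 = +1.
Reached (1/1213) = 1. Collecting the sign flips along the way, the symbol is +1.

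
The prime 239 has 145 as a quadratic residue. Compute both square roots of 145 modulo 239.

Since 239 ≡ 3 (mod 4), a square root of 145 is 145^((239+1)/4) = 145^60 mod 239.
Repeated squaring: 145^2≡232, 145^4≡49, 145^8≡11, 145^16≡121, 145^32≡62 (mod 239).
145^60 = 145^(32+16+8+4) ≡ 176 (mod 239).
Check: 176² = 30976 ≡ 145 (mod 239). The two roots are 63 and 176.

63, 176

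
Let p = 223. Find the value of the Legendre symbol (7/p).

Reciprocity: 7 ≡ 3 and 223 ≡ 3 (mod 4), so (7/223) = −(223/7).
Reduce top mod 7: now compute (6/7).
Pull out 2: since 7 ≡ 7 (mod 8), (2/7) = +1.
Reciprocity: 3 ≡ 3 and 7 ≡ 3 (mod 4), so (3/7) = −(7/3).
Reduce top mod 3: now compute (1/3).
Reached (1/3) = 1. Collecting the sign flips along the way, the symbol is +1.

1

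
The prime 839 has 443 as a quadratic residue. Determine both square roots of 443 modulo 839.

128, 711

Since 839 ≡ 3 (mod 4), a square root of 443 is 443^((839+1)/4) = 443^210 mod 839.
Repeated squaring: 443^2≡762, 443^4≡56, 443^8≡619, 443^16≡577, 443^32≡685, 443^64≡224, 443^128≡675 (mod 839).
443^210 = 443^(128+64+16+2) ≡ 128 (mod 839).
Check: 128² = 16384 ≡ 443 (mod 839). The two roots are 128 and 711.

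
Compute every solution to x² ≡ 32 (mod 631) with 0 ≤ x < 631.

Since 631 ≡ 3 (mod 4), a square root of 32 is 32^((631+1)/4) = 32^158 mod 631.
Repeated squaring: 32^2≡393, 32^4≡485, 32^8≡493, 32^16≡114, 32^32≡376, 32^64≡32, 32^128≡393 (mod 631).
32^158 = 32^(128+16+8+4+2) ≡ 376 (mod 631).
Check: 376² = 141376 ≡ 32 (mod 631). The two roots are 255 and 376.

255, 376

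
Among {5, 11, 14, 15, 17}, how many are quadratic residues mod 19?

3

(5/19) = +1 → QR.
(11/19) = +1 → QR.
(14/19) = -1 → non-residue.
(15/19) = -1 → non-residue.
(17/19) = +1 → QR.
Total quadratic residues among the 5: 3.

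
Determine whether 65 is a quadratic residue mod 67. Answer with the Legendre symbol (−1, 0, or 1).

1

Reciprocity: 65 ≡ 1 and 67 ≡ 3 (mod 4), so (65/67) = +(67/65).
Reduce top mod 65: now compute (2/65).
Pull out 2: since 65 ≡ 1 (mod 8), (2/65) = +1.
Reached (1/65) = 1. Collecting the sign flips along the way, the symbol is +1.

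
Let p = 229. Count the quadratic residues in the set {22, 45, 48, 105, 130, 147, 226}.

(22/229) = -1 → non-residue.
(45/229) = +1 → QR.
(48/229) = +1 → QR.
(105/229) = -1 → non-residue.
(130/229) = +1 → QR.
(147/229) = +1 → QR.
(226/229) = +1 → QR.
Total quadratic residues among the 7: 5.

5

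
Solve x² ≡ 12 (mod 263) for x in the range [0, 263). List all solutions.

Since 263 ≡ 3 (mod 4), a square root of 12 is 12^((263+1)/4) = 12^66 mod 263.
Repeated squaring: 12^2≡144, 12^4≡222, 12^8≡103, 12^16≡89, 12^32≡31, 12^64≡172 (mod 263).
12^66 = 12^(64+2) ≡ 46 (mod 263).
Check: 46² = 2116 ≡ 12 (mod 263). The two roots are 46 and 217.

46, 217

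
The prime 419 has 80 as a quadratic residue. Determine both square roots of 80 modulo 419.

Since 419 ≡ 3 (mod 4), a square root of 80 is 80^((419+1)/4) = 80^105 mod 419.
Repeated squaring: 80^2≡115, 80^4≡236, 80^8≡388, 80^16≡123, 80^32≡45, 80^64≡349 (mod 419).
80^105 = 80^(64+32+8+1) ≡ 164 (mod 419).
Check: 164² = 26896 ≡ 80 (mod 419). The two roots are 164 and 255.

164, 255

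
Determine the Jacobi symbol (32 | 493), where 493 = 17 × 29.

Pull out 2^5: since 493 ≡ 5 (mod 8), (2/493) = -1, so (2/493)^5 = -1.
Reached (1/493) = 1. Collecting the sign flips along the way, the symbol is -1.

-1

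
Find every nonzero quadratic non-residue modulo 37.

2 5 6 8 13 14 15 17 18 19 20 22 23 24 29 31 32 35

Square k = 1,…,18 (k and 37−k give the same square):
1²=1, 2²=4, 3²=9, 4²=16, 5²=25, 6²=36, 7²≡12, 8²≡27, 9²≡7, 10²≡26, 11²≡10, 12²≡33, 13²≡21, 14²≡11, 15²≡3, 16²≡34, 17²≡30, 18²≡28 (mod 37).
The residues are {1, 3, 4, 7, 9, 10, 11, 12, 16, 21, 25, 26, 27, 28, 30, 33, 34, 36}; the non-residues are the remaining 18 nonzero classes.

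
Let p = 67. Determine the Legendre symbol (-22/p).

-1

First reduce: -22 ≡ 45 (mod 67).
Reciprocity: 45 ≡ 1 and 67 ≡ 3 (mod 4), so (45/67) = +(67/45).
Reduce top mod 45: now compute (22/45).
Pull out 2: since 45 ≡ 5 (mod 8), (2/45) = -1.
Reciprocity: 11 ≡ 3 and 45 ≡ 1 (mod 4), so (11/45) = +(45/11).
Reduce top mod 11: now compute (1/11).
Reached (1/11) = 1. Collecting the sign flips along the way, the symbol is -1.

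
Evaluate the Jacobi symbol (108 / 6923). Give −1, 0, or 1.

Pull out 2^2: since 6923 ≡ 3 (mod 8), (2/6923) = -1, so (2/6923)^2 = +1.
Reciprocity: 27 ≡ 3 and 6923 ≡ 3 (mod 4), so (27/6923) = −(6923/27).
Reduce top mod 27: now compute (11/27).
Reciprocity: 11 ≡ 3 and 27 ≡ 3 (mod 4), so (11/27) = −(27/11).
Reduce top mod 11: now compute (5/11).
Reciprocity: 5 ≡ 1 and 11 ≡ 3 (mod 4), so (5/11) = +(11/5).
Reduce top mod 5: now compute (1/5).
Reached (1/5) = 1. Collecting the sign flips along the way, the symbol is +1.

1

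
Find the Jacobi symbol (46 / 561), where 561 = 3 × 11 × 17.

Pull out 2: since 561 ≡ 1 (mod 8), (2/561) = +1.
Reciprocity: 23 ≡ 3 and 561 ≡ 1 (mod 4), so (23/561) = +(561/23).
Reduce top mod 23: now compute (9/23).
Reciprocity: 9 ≡ 1 and 23 ≡ 3 (mod 4), so (9/23) = +(23/9).
Reduce top mod 9: now compute (5/9).
Reciprocity: 5 ≡ 1 and 9 ≡ 1 (mod 4), so (5/9) = +(9/5).
Reduce top mod 5: now compute (4/5).
Pull out 2^2: since 5 ≡ 5 (mod 8), (2/5) = -1, so (2/5)^2 = +1.
Reached (1/5) = 1. Collecting the sign flips along the way, the symbol is +1.

1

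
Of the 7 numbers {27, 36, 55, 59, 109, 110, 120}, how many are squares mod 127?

(27/127) = -1 → non-residue.
(36/127) = +1 → QR.
(55/127) = -1 → non-residue.
(59/127) = -1 → non-residue.
(109/127) = -1 → non-residue.
(110/127) = -1 → non-residue.
(120/127) = +1 → QR.
Total quadratic residues among the 7: 2.

2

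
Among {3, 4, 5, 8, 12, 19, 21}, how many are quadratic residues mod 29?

(3/29) = -1 → non-residue.
(4/29) = +1 → QR.
(5/29) = +1 → QR.
(8/29) = -1 → non-residue.
(12/29) = -1 → non-residue.
(19/29) = -1 → non-residue.
(21/29) = -1 → non-residue.
Total quadratic residues among the 7: 2.

2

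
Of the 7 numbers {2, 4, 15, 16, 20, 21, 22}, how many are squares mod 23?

3

(2/23) = +1 → QR.
(4/23) = +1 → QR.
(15/23) = -1 → non-residue.
(16/23) = +1 → QR.
(20/23) = -1 → non-residue.
(21/23) = -1 → non-residue.
(22/23) = -1 → non-residue.
Total quadratic residues among the 7: 3.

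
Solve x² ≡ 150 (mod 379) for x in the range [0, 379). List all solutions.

23, 356

Since 379 ≡ 3 (mod 4), a square root of 150 is 150^((379+1)/4) = 150^95 mod 379.
Repeated squaring: 150^2≡139, 150^4≡371, 150^8≡64, 150^16≡306, 150^32≡23, 150^64≡150 (mod 379).
150^95 = 150^(64+16+8+4+2+1) ≡ 23 (mod 379).
Check: 23² = 529 ≡ 150 (mod 379). The two roots are 23 and 356.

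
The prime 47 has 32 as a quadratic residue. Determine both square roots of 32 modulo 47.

19, 28

Since 47 ≡ 3 (mod 4), a square root of 32 is 32^((47+1)/4) = 32^12 mod 47.
Repeated squaring: 32^2≡37, 32^4≡6, 32^8≡36 (mod 47).
32^12 = 32^(8+4) ≡ 28 (mod 47).
Check: 28² = 784 ≡ 32 (mod 47). The two roots are 19 and 28.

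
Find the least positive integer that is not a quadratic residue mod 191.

(2/191) = +1, so 2 is a residue.
(3/191) = +1, so 3 is a residue.
(4/191) = +1, so 4 is a residue.
(5/191) = +1, so 5 is a residue.
(6/191) = +1, so 6 is a residue.
(7/191) = −1, so 7 is the smallest positive non-residue mod 191.

7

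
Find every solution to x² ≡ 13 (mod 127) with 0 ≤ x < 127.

Since 127 ≡ 3 (mod 4), a square root of 13 is 13^((127+1)/4) = 13^32 mod 127.
Repeated squaring: 13^2≡42, 13^4≡113, 13^8≡69, 13^16≡62, 13^32≡34 (mod 127).
13^32 = 13^(32) ≡ 34 (mod 127).
Check: 34² = 1156 ≡ 13 (mod 127). The two roots are 34 and 93.

34, 93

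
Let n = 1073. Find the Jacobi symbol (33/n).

Reciprocity: 33 ≡ 1 and 1073 ≡ 1 (mod 4), so (33/1073) = +(1073/33).
Reduce top mod 33: now compute (17/33).
Reciprocity: 17 ≡ 1 and 33 ≡ 1 (mod 4), so (17/33) = +(33/17).
Reduce top mod 17: now compute (16/17).
Pull out 2^4: since 17 ≡ 1 (mod 8), (2/17) = +1, so (2/17)^4 = +1.
Reached (1/17) = 1. Collecting the sign flips along the way, the symbol is +1.

1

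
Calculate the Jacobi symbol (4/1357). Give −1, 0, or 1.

1

Pull out 2^2: since 1357 ≡ 5 (mod 8), (2/1357) = -1, so (2/1357)^2 = +1.
Reached (1/1357) = 1. Collecting the sign flips along the way, the symbol is +1.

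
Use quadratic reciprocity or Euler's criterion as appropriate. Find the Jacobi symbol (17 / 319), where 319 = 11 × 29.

1

Reciprocity: 17 ≡ 1 and 319 ≡ 3 (mod 4), so (17/319) = +(319/17).
Reduce top mod 17: now compute (13/17).
Reciprocity: 13 ≡ 1 and 17 ≡ 1 (mod 4), so (13/17) = +(17/13).
Reduce top mod 13: now compute (4/13).
Pull out 2^2: since 13 ≡ 5 (mod 8), (2/13) = -1, so (2/13)^2 = +1.
Reached (1/13) = 1. Collecting the sign flips along the way, the symbol is +1.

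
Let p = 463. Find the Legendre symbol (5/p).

Reciprocity: 5 ≡ 1 and 463 ≡ 3 (mod 4), so (5/463) = +(463/5).
Reduce top mod 5: now compute (3/5).
Reciprocity: 3 ≡ 3 and 5 ≡ 1 (mod 4), so (3/5) = +(5/3).
Reduce top mod 3: now compute (2/3).
Pull out 2: since 3 ≡ 3 (mod 8), (2/3) = -1.
Reached (1/3) = 1. Collecting the sign flips along the way, the symbol is -1.

-1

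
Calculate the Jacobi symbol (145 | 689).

1

Reciprocity: 145 ≡ 1 and 689 ≡ 1 (mod 4), so (145/689) = +(689/145).
Reduce top mod 145: now compute (109/145).
Reciprocity: 109 ≡ 1 and 145 ≡ 1 (mod 4), so (109/145) = +(145/109).
Reduce top mod 109: now compute (36/109).
Pull out 2^2: since 109 ≡ 5 (mod 8), (2/109) = -1, so (2/109)^2 = +1.
Reciprocity: 9 ≡ 1 and 109 ≡ 1 (mod 4), so (9/109) = +(109/9).
Reduce top mod 9: now compute (1/9).
Reached (1/9) = 1. Collecting the sign flips along the way, the symbol is +1.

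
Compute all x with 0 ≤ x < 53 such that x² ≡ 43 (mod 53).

53 ≡ 1 (mod 4), so we find a root by search.
Trying successive values, 19² = 361 ≡ 43 (mod 53). The other root is 53 − 19 = 34.

19, 34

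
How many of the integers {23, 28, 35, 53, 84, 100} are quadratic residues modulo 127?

3

(23/127) = -1 → non-residue.
(28/127) = -1 → non-residue.
(35/127) = +1 → QR.
(53/127) = -1 → non-residue.
(84/127) = +1 → QR.
(100/127) = +1 → QR.
Total quadratic residues among the 6: 3.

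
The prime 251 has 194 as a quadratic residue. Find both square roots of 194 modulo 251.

52, 199

Since 251 ≡ 3 (mod 4), a square root of 194 is 194^((251+1)/4) = 194^63 mod 251.
Repeated squaring: 194^2≡237, 194^4≡196, 194^8≡13, 194^16≡169, 194^32≡198 (mod 251).
194^63 = 194^(32+16+8+4+2+1) ≡ 52 (mod 251).
Check: 52² = 2704 ≡ 194 (mod 251). The two roots are 52 and 199.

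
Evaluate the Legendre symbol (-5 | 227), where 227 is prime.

1

Euler's criterion: (-5/227) ≡ 222^113 (mod 227).
222^2 ≡ 25 (mod 227)
222^4 ≡ 171 (mod 227)
222^8 ≡ 185 (mod 227)
222^16 ≡ 175 (mod 227)
222^32 ≡ 207 (mod 227)
222^64 ≡ 173 (mod 227)
222^113 = 222^(64+32+16+1) ≡ 1 (mod 227).
Result is 1, so (-5/227) = 1.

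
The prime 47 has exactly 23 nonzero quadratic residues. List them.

Square k = 1,…,23 (k and 47−k give the same square):
1²=1, 2²=4, 3²=9, 4²=16, 5²=25, 6²=36, 7²≡2, 8²≡17, 9²≡34, 10²≡6, 11²≡27, 12²≡3, 13²≡28, 14²≡8, 15²≡37, 16²≡21, 17²≡7, 18²≡42, 19²≡32, 20²≡24, 21²≡18, 22²≡14, 23²≡12 (mod 47).
So the quadratic residues mod 47 are {1, 2, 3, 4, 6, 7, 8, 9, 12, 14, 16, 17, 18, 21, 24, 25, 27, 28, 32, 34, 36, 37, 42}.

1, 2, 3, 4, 6, 7, 8, 9, 12, 14, 16, 17, 18, 21, 24, 25, 27, 28, 32, 34, 36, 37, 42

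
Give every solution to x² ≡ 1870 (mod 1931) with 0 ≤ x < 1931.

116, 1815

Since 1931 ≡ 3 (mod 4), a square root of 1870 is 1870^((1931+1)/4) = 1870^483 mod 1931.
Repeated squaring: 1870^2≡1790, 1870^4≡571, 1870^8≡1633, 1870^16≡1909, 1870^32≡484, 1870^64≡605, 1870^128≡1066, 1870^256≡928 (mod 1931).
1870^483 = 1870^(256+128+64+32+2+1) ≡ 1815 (mod 1931).
Check: 1815² = 3294225 ≡ 1870 (mod 1931). The two roots are 116 and 1815.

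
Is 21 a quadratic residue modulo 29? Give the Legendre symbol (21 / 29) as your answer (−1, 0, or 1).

Reciprocity: 21 ≡ 1 and 29 ≡ 1 (mod 4), so (21/29) = +(29/21).
Reduce top mod 21: now compute (8/21).
Pull out 2^3: since 21 ≡ 5 (mod 8), (2/21) = -1, so (2/21)^3 = -1.
Reached (1/21) = 1. Collecting the sign flips along the way, the symbol is -1.

-1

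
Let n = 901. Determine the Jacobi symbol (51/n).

0

Reciprocity: 51 ≡ 3 and 901 ≡ 1 (mod 4), so (51/901) = +(901/51).
Reduce top mod 51: now compute (34/51).
Pull out 2: since 51 ≡ 3 (mod 8), (2/51) = -1.
Reciprocity: 17 ≡ 1 and 51 ≡ 3 (mod 4), so (17/51) = +(51/17).
Reduce top mod 17: now compute (0/17).
Top reduces to 0: gcd > 1, so the symbol is 0.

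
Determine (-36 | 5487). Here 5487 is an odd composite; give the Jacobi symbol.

First reduce: -36 ≡ 5451 (mod 5487).
Reciprocity: 5451 ≡ 3 and 5487 ≡ 3 (mod 4), so (5451/5487) = −(5487/5451).
Reduce top mod 5451: now compute (36/5451).
Pull out 2^2: since 5451 ≡ 3 (mod 8), (2/5451) = -1, so (2/5451)^2 = +1.
Reciprocity: 9 ≡ 1 and 5451 ≡ 3 (mod 4), so (9/5451) = +(5451/9).
Reduce top mod 9: now compute (6/9).
Pull out 2: since 9 ≡ 1 (mod 8), (2/9) = +1.
Reciprocity: 3 ≡ 3 and 9 ≡ 1 (mod 4), so (3/9) = +(9/3).
Reduce top mod 3: now compute (0/3).
Top reduces to 0: gcd > 1, so the symbol is 0.

0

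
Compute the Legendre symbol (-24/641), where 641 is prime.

First reduce: -24 ≡ 617 (mod 641).
Reciprocity: 617 ≡ 1 and 641 ≡ 1 (mod 4), so (617/641) = +(641/617).
Reduce top mod 617: now compute (24/617).
Pull out 2^3: since 617 ≡ 1 (mod 8), (2/617) = +1, so (2/617)^3 = +1.
Reciprocity: 3 ≡ 3 and 617 ≡ 1 (mod 4), so (3/617) = +(617/3).
Reduce top mod 3: now compute (2/3).
Pull out 2: since 3 ≡ 3 (mod 8), (2/3) = -1.
Reached (1/3) = 1. Collecting the sign flips along the way, the symbol is -1.

-1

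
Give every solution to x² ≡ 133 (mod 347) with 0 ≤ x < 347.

Since 347 ≡ 3 (mod 4), a square root of 133 is 133^((347+1)/4) = 133^87 mod 347.
Repeated squaring: 133^2≡339, 133^4≡64, 133^8≡279, 133^16≡113, 133^32≡277, 133^64≡42 (mod 347).
133^87 = 133^(64+16+4+2+1) ≡ 39 (mod 347).
Check: 39² = 1521 ≡ 133 (mod 347). The two roots are 39 and 308.

39, 308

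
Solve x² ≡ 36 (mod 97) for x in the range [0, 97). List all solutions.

97 ≡ 1 (mod 4), so we find a root by search.
Trying successive values, 6² = 36 ≡ 36 (mod 97). The other root is 97 − 6 = 91.

6, 91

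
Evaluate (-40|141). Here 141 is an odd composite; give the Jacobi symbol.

-1

First reduce: -40 ≡ 101 (mod 141).
Reciprocity: 101 ≡ 1 and 141 ≡ 1 (mod 4), so (101/141) = +(141/101).
Reduce top mod 101: now compute (40/101).
Pull out 2^3: since 101 ≡ 5 (mod 8), (2/101) = -1, so (2/101)^3 = -1.
Reciprocity: 5 ≡ 1 and 101 ≡ 1 (mod 4), so (5/101) = +(101/5).
Reduce top mod 5: now compute (1/5).
Reached (1/5) = 1. Collecting the sign flips along the way, the symbol is -1.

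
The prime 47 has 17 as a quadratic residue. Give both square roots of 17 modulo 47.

8, 39

Since 47 ≡ 3 (mod 4), a square root of 17 is 17^((47+1)/4) = 17^12 mod 47.
Repeated squaring: 17^2≡7, 17^4≡2, 17^8≡4 (mod 47).
17^12 = 17^(8+4) ≡ 8 (mod 47).
Check: 8² = 64 ≡ 17 (mod 47). The two roots are 8 and 39.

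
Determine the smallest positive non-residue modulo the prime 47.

(2/47) = +1, so 2 is a residue.
(3/47) = +1, so 3 is a residue.
(4/47) = +1, so 4 is a residue.
(5/47) = −1, so 5 is the smallest positive non-residue mod 47.

5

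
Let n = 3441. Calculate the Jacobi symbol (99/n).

0

Reciprocity: 99 ≡ 3 and 3441 ≡ 1 (mod 4), so (99/3441) = +(3441/99).
Reduce top mod 99: now compute (75/99).
Reciprocity: 75 ≡ 3 and 99 ≡ 3 (mod 4), so (75/99) = −(99/75).
Reduce top mod 75: now compute (24/75).
Pull out 2^3: since 75 ≡ 3 (mod 8), (2/75) = -1, so (2/75)^3 = -1.
Reciprocity: 3 ≡ 3 and 75 ≡ 3 (mod 4), so (3/75) = −(75/3).
Reduce top mod 3: now compute (0/3).
Top reduces to 0: gcd > 1, so the symbol is 0.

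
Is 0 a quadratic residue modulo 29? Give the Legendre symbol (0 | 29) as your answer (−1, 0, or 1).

Top reduces to 0: gcd > 1, so the symbol is 0.

0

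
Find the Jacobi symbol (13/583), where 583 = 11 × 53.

-1

Reciprocity: 13 ≡ 1 and 583 ≡ 3 (mod 4), so (13/583) = +(583/13).
Reduce top mod 13: now compute (11/13).
Reciprocity: 11 ≡ 3 and 13 ≡ 1 (mod 4), so (11/13) = +(13/11).
Reduce top mod 11: now compute (2/11).
Pull out 2: since 11 ≡ 3 (mod 8), (2/11) = -1.
Reached (1/11) = 1. Collecting the sign flips along the way, the symbol is -1.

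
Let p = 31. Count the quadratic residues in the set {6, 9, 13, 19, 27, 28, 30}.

3

(6/31) = -1 → non-residue.
(9/31) = +1 → QR.
(13/31) = -1 → non-residue.
(19/31) = +1 → QR.
(27/31) = -1 → non-residue.
(28/31) = +1 → QR.
(30/31) = -1 → non-residue.
Total quadratic residues among the 7: 3.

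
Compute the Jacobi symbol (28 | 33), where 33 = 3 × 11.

Pull out 2^2: since 33 ≡ 1 (mod 8), (2/33) = +1, so (2/33)^2 = +1.
Reciprocity: 7 ≡ 3 and 33 ≡ 1 (mod 4), so (7/33) = +(33/7).
Reduce top mod 7: now compute (5/7).
Reciprocity: 5 ≡ 1 and 7 ≡ 3 (mod 4), so (5/7) = +(7/5).
Reduce top mod 5: now compute (2/5).
Pull out 2: since 5 ≡ 5 (mod 8), (2/5) = -1.
Reached (1/5) = 1. Collecting the sign flips along the way, the symbol is -1.

-1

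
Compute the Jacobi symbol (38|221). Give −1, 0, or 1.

Pull out 2: since 221 ≡ 5 (mod 8), (2/221) = -1.
Reciprocity: 19 ≡ 3 and 221 ≡ 1 (mod 4), so (19/221) = +(221/19).
Reduce top mod 19: now compute (12/19).
Pull out 2^2: since 19 ≡ 3 (mod 8), (2/19) = -1, so (2/19)^2 = +1.
Reciprocity: 3 ≡ 3 and 19 ≡ 3 (mod 4), so (3/19) = −(19/3).
Reduce top mod 3: now compute (1/3).
Reached (1/3) = 1. Collecting the sign flips along the way, the symbol is +1.

1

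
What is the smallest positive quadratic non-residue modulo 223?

3

(2/223) = +1, so 2 is a residue.
(3/223) = −1, so 3 is the smallest positive non-residue mod 223.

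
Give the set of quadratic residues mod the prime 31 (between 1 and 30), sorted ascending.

1, 2, 4, 5, 7, 8, 9, 10, 14, 16, 18, 19, 20, 25, 28

Square k = 1,…,15 (k and 31−k give the same square):
1²=1, 2²=4, 3²=9, 4²=16, 5²=25, 6²≡5, 7²≡18, 8²≡2, 9²≡19, 10²≡7, 11²≡28, 12²≡20, 13²≡14, 14²≡10, 15²≡8 (mod 31).
So the quadratic residues mod 31 are {1, 2, 4, 5, 7, 8, 9, 10, 14, 16, 18, 19, 20, 25, 28}.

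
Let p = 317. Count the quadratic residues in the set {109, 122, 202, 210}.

(109/317) = -1 → non-residue.
(122/317) = -1 → non-residue.
(202/317) = -1 → non-residue.
(210/317) = -1 → non-residue.
Total quadratic residues among the 4: 0.

0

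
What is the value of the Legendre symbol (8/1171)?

Euler's criterion: (8/1171) ≡ 8^585 (mod 1171).
8^2 ≡ 64 (mod 1171)
8^4 ≡ 583 (mod 1171)
8^8 ≡ 299 (mod 1171)
8^16 ≡ 405 (mod 1171)
8^32 ≡ 85 (mod 1171)
8^64 ≡ 199 (mod 1171)
8^128 ≡ 958 (mod 1171)
8^256 ≡ 871 (mod 1171)
8^512 ≡ 1004 (mod 1171)
8^585 = 8^(512+64+8+1) ≡ 1170 (mod 1171).
Result is 1170 ≡ −1, so (8/1171) = −1.

-1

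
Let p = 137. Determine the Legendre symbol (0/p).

Top reduces to 0: gcd > 1, so the symbol is 0.

0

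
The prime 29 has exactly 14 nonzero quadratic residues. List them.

Square k = 1,…,14 (k and 29−k give the same square):
1²=1, 2²=4, 3²=9, 4²=16, 5²=25, 6²≡7, 7²≡20, 8²≡6, 9²≡23, 10²≡13, 11²≡5, 12²≡28, 13²≡24, 14²≡22 (mod 29).
So the quadratic residues mod 29 are {1, 4, 5, 6, 7, 9, 13, 16, 20, 22, 23, 24, 25, 28}.

1 4 5 6 7 9 13 16 20 22 23 24 25 28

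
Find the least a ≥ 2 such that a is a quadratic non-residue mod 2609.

(2/2609) = +1, so 2 is a residue.
(3/2609) = −1, so 3 is the smallest positive non-residue mod 2609.

3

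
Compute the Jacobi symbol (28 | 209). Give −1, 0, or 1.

Pull out 2^2: since 209 ≡ 1 (mod 8), (2/209) = +1, so (2/209)^2 = +1.
Reciprocity: 7 ≡ 3 and 209 ≡ 1 (mod 4), so (7/209) = +(209/7).
Reduce top mod 7: now compute (6/7).
Pull out 2: since 7 ≡ 7 (mod 8), (2/7) = +1.
Reciprocity: 3 ≡ 3 and 7 ≡ 3 (mod 4), so (3/7) = −(7/3).
Reduce top mod 3: now compute (1/3).
Reached (1/3) = 1. Collecting the sign flips along the way, the symbol is -1.

-1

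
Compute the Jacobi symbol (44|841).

1

Pull out 2^2: since 841 ≡ 1 (mod 8), (2/841) = +1, so (2/841)^2 = +1.
Reciprocity: 11 ≡ 3 and 841 ≡ 1 (mod 4), so (11/841) = +(841/11).
Reduce top mod 11: now compute (5/11).
Reciprocity: 5 ≡ 1 and 11 ≡ 3 (mod 4), so (5/11) = +(11/5).
Reduce top mod 5: now compute (1/5).
Reached (1/5) = 1. Collecting the sign flips along the way, the symbol is +1.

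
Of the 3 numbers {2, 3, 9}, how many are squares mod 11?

(2/11) = -1 → non-residue.
(3/11) = +1 → QR.
(9/11) = +1 → QR.
Total quadratic residues among the 3: 2.

2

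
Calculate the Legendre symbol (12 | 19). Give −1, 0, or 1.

-1

Pull out 2^2: since 19 ≡ 3 (mod 8), (2/19) = -1, so (2/19)^2 = +1.
Reciprocity: 3 ≡ 3 and 19 ≡ 3 (mod 4), so (3/19) = −(19/3).
Reduce top mod 3: now compute (1/3).
Reached (1/3) = 1. Collecting the sign flips along the way, the symbol is -1.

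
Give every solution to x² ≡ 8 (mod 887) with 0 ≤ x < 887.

Since 887 ≡ 3 (mod 4), a square root of 8 is 8^((887+1)/4) = 8^222 mod 887.
Repeated squaring: 8^2≡64, 8^4≡548, 8^8≡498, 8^16≡531, 8^32≡782, 8^64≡381, 8^128≡580 (mod 887).
8^222 = 8^(128+64+16+8+4+2) ≡ 404 (mod 887).
Check: 404² = 163216 ≡ 8 (mod 887). The two roots are 404 and 483.

404, 483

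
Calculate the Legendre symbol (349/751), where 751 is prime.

-1

Reciprocity: 349 ≡ 1 and 751 ≡ 3 (mod 4), so (349/751) = +(751/349).
Reduce top mod 349: now compute (53/349).
Reciprocity: 53 ≡ 1 and 349 ≡ 1 (mod 4), so (53/349) = +(349/53).
Reduce top mod 53: now compute (31/53).
Reciprocity: 31 ≡ 3 and 53 ≡ 1 (mod 4), so (31/53) = +(53/31).
Reduce top mod 31: now compute (22/31).
Pull out 2: since 31 ≡ 7 (mod 8), (2/31) = +1.
Reciprocity: 11 ≡ 3 and 31 ≡ 3 (mod 4), so (11/31) = −(31/11).
Reduce top mod 11: now compute (9/11).
Reciprocity: 9 ≡ 1 and 11 ≡ 3 (mod 4), so (9/11) = +(11/9).
Reduce top mod 9: now compute (2/9).
Pull out 2: since 9 ≡ 1 (mod 8), (2/9) = +1.
Reached (1/9) = 1. Collecting the sign flips along the way, the symbol is -1.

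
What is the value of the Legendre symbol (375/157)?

-1

Euler's criterion: (375/157) ≡ 61^78 (mod 157).
61^2 ≡ 110 (mod 157)
61^4 ≡ 11 (mod 157)
61^8 ≡ 121 (mod 157)
61^16 ≡ 40 (mod 157)
61^32 ≡ 30 (mod 157)
61^64 ≡ 115 (mod 157)
61^78 = 61^(64+8+4+2) ≡ 156 (mod 157).
Result is 156 ≡ −1, so (375/157) = −1.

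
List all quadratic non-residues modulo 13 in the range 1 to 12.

Square k = 1,…,6 (k and 13−k give the same square):
1²=1, 2²=4, 3²=9, 4²≡3, 5²≡12, 6²≡10 (mod 13).
The residues are {1, 3, 4, 9, 10, 12}; the non-residues are the remaining 6 nonzero classes.

2 5 6 7 8 11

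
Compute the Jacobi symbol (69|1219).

0

Reciprocity: 69 ≡ 1 and 1219 ≡ 3 (mod 4), so (69/1219) = +(1219/69).
Reduce top mod 69: now compute (46/69).
Pull out 2: since 69 ≡ 5 (mod 8), (2/69) = -1.
Reciprocity: 23 ≡ 3 and 69 ≡ 1 (mod 4), so (23/69) = +(69/23).
Reduce top mod 23: now compute (0/23).
Top reduces to 0: gcd > 1, so the symbol is 0.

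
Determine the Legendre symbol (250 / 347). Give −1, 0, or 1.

1

Pull out 2: since 347 ≡ 3 (mod 8), (2/347) = -1.
Reciprocity: 125 ≡ 1 and 347 ≡ 3 (mod 4), so (125/347) = +(347/125).
Reduce top mod 125: now compute (97/125).
Reciprocity: 97 ≡ 1 and 125 ≡ 1 (mod 4), so (97/125) = +(125/97).
Reduce top mod 97: now compute (28/97).
Pull out 2^2: since 97 ≡ 1 (mod 8), (2/97) = +1, so (2/97)^2 = +1.
Reciprocity: 7 ≡ 3 and 97 ≡ 1 (mod 4), so (7/97) = +(97/7).
Reduce top mod 7: now compute (6/7).
Pull out 2: since 7 ≡ 7 (mod 8), (2/7) = +1.
Reciprocity: 3 ≡ 3 and 7 ≡ 3 (mod 4), so (3/7) = −(7/3).
Reduce top mod 3: now compute (1/3).
Reached (1/3) = 1. Collecting the sign flips along the way, the symbol is +1.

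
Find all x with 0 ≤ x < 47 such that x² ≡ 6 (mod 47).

10, 37

Since 47 ≡ 3 (mod 4), a square root of 6 is 6^((47+1)/4) = 6^12 mod 47.
Repeated squaring: 6^2≡36, 6^4≡27, 6^8≡24 (mod 47).
6^12 = 6^(8+4) ≡ 37 (mod 47).
Check: 37² = 1369 ≡ 6 (mod 47). The two roots are 10 and 37.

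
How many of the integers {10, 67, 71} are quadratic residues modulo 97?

0

(10/97) = -1 → non-residue.
(67/97) = -1 → non-residue.
(71/97) = -1 → non-residue.
Total quadratic residues among the 3: 0.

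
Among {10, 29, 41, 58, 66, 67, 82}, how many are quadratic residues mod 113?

2

(10/113) = -1 → non-residue.
(29/113) = -1 → non-residue.
(41/113) = +1 → QR.
(58/113) = -1 → non-residue.
(66/113) = -1 → non-residue.
(67/113) = -1 → non-residue.
(82/113) = +1 → QR.
Total quadratic residues among the 7: 2.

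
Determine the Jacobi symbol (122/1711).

Pull out 2: since 1711 ≡ 7 (mod 8), (2/1711) = +1.
Reciprocity: 61 ≡ 1 and 1711 ≡ 3 (mod 4), so (61/1711) = +(1711/61).
Reduce top mod 61: now compute (3/61).
Reciprocity: 3 ≡ 3 and 61 ≡ 1 (mod 4), so (3/61) = +(61/3).
Reduce top mod 3: now compute (1/3).
Reached (1/3) = 1. Collecting the sign flips along the way, the symbol is +1.

1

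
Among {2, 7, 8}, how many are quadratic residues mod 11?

(2/11) = -1 → non-residue.
(7/11) = -1 → non-residue.
(8/11) = -1 → non-residue.
Total quadratic residues among the 3: 0.

0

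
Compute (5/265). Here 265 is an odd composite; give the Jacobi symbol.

Reciprocity: 5 ≡ 1 and 265 ≡ 1 (mod 4), so (5/265) = +(265/5).
Reduce top mod 5: now compute (0/5).
Top reduces to 0: gcd > 1, so the symbol is 0.

0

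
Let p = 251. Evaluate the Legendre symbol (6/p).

Pull out 2: since 251 ≡ 3 (mod 8), (2/251) = -1.
Reciprocity: 3 ≡ 3 and 251 ≡ 3 (mod 4), so (3/251) = −(251/3).
Reduce top mod 3: now compute (2/3).
Pull out 2: since 3 ≡ 3 (mod 8), (2/3) = -1.
Reached (1/3) = 1. Collecting the sign flips along the way, the symbol is -1.

-1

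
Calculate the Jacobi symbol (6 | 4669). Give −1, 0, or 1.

-1

Pull out 2: since 4669 ≡ 5 (mod 8), (2/4669) = -1.
Reciprocity: 3 ≡ 3 and 4669 ≡ 1 (mod 4), so (3/4669) = +(4669/3).
Reduce top mod 3: now compute (1/3).
Reached (1/3) = 1. Collecting the sign flips along the way, the symbol is -1.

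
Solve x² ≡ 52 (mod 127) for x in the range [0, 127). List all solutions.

59, 68

Since 127 ≡ 3 (mod 4), a square root of 52 is 52^((127+1)/4) = 52^32 mod 127.
Repeated squaring: 52^2≡37, 52^4≡99, 52^8≡22, 52^16≡103, 52^32≡68 (mod 127).
52^32 = 52^(32) ≡ 68 (mod 127).
Check: 68² = 4624 ≡ 52 (mod 127). The two roots are 59 and 68.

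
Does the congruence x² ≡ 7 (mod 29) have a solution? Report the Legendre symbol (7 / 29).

Euler's criterion: (7/29) ≡ 7^14 (mod 29).
7^2 ≡ 20 (mod 29)
7^4 ≡ 23 (mod 29)
7^8 ≡ 7 (mod 29)
7^14 = 7^(8+4+2) ≡ 1 (mod 29).
Result is 1, so (7/29) = 1.

1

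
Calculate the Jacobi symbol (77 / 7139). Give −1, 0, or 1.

0

Reciprocity: 77 ≡ 1 and 7139 ≡ 3 (mod 4), so (77/7139) = +(7139/77).
Reduce top mod 77: now compute (55/77).
Reciprocity: 55 ≡ 3 and 77 ≡ 1 (mod 4), so (55/77) = +(77/55).
Reduce top mod 55: now compute (22/55).
Pull out 2: since 55 ≡ 7 (mod 8), (2/55) = +1.
Reciprocity: 11 ≡ 3 and 55 ≡ 3 (mod 4), so (11/55) = −(55/11).
Reduce top mod 11: now compute (0/11).
Top reduces to 0: gcd > 1, so the symbol is 0.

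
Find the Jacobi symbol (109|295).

-1

Reciprocity: 109 ≡ 1 and 295 ≡ 3 (mod 4), so (109/295) = +(295/109).
Reduce top mod 109: now compute (77/109).
Reciprocity: 77 ≡ 1 and 109 ≡ 1 (mod 4), so (77/109) = +(109/77).
Reduce top mod 77: now compute (32/77).
Pull out 2^5: since 77 ≡ 5 (mod 8), (2/77) = -1, so (2/77)^5 = -1.
Reached (1/77) = 1. Collecting the sign flips along the way, the symbol is -1.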